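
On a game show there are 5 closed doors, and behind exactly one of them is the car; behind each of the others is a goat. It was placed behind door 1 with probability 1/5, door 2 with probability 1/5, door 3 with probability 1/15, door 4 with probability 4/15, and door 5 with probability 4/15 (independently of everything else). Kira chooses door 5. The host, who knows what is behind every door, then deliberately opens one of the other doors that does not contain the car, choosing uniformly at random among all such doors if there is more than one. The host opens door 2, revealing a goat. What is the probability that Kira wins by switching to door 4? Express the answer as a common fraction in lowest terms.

Condition on the true location of the car.
If it is behind door 1 (prior 1/5): the host has 3 equally likely choices, so probability 1/3; weight (1/5)·(1/3) = 1/15.
If it is behind door 2 (prior 1/5): the host opened door 2, so this case is ruled out; weight (1/5)·0 = 0.
If it is behind door 3 (prior 1/15): the host has 3 equally likely choices, so probability 1/3; weight (1/15)·(1/3) = 1/45.
If it is behind door 4 (prior 4/15): the host has 3 equally likely choices, so probability 1/3; weight (4/15)·(1/3) = 4/45.
If it is behind door 5 (prior 4/15): the host has 4 equally likely choices, so probability 1/4; weight (4/15)·(1/4) = 1/15.
The weights sum to 11/45.
So P(the car behind door 4 | the host opened door 2) = (4/45) / (11/45) = 4/11.

4/11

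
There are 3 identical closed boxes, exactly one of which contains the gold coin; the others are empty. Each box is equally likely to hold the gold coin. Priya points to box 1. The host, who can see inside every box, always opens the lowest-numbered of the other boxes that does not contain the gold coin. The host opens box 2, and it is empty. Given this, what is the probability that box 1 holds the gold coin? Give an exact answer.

1/2

Condition on the true location of the gold coin.
If it is in either of boxes 1 and 3 (prior 1/3 each): box 2 is the lowest-numbered option available, probability 1; weight (1/3)·1 = 1/3 each.
If it is in box 2 (prior 1/3): the host opened box 2, so this case is ruled out; weight (1/3)·0 = 0.
The weights sum to 2/3.
So P(the gold coin in box 1 | the host opened box 2) = (1/3) / (2/3) = 1/2.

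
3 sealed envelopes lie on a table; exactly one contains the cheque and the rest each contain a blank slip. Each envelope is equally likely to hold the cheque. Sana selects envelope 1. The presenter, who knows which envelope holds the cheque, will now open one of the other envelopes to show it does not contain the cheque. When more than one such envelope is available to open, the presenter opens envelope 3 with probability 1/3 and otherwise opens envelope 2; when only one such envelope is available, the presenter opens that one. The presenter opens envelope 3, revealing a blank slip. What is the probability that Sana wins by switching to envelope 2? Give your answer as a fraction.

3/4

Apply Bayes' rule, conditioning on where the cheque actually is.
If it is in envelope 1 (prior 1/3): envelope 3 is available, opened with probability 1/3; weight (1/3)·(1/3) = 1/9.
If it is in envelope 2 (prior 1/3): only envelope 3 is available, probability 1; weight (1/3)·1 = 1/3.
If it is in envelope 3 (prior 1/3): the presenter opened envelope 3, so this case is ruled out; weight (1/3)·0 = 0.
The weights sum to 4/9.
So P(the cheque in envelope 2 | the presenter opened envelope 3) = (1/3) / (4/9) = 3/4.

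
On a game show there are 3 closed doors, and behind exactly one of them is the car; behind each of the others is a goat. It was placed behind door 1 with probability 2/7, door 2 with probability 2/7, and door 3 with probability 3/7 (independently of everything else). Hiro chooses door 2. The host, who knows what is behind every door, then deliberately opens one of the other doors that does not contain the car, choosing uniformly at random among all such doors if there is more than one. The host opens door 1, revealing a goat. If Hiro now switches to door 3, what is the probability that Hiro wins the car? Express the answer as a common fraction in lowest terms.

3/4

Apply Bayes' rule, conditioning on where the car actually is.
If it is behind door 1 (prior 2/7): the host opened door 1, so this case is ruled out; weight (2/7)·0 = 0.
If it is behind door 2 (prior 2/7): the host has 2 equally likely choices, so probability 1/2; weight (2/7)·(1/2) = 1/7.
If it is behind door 3 (prior 3/7): the host has no choice, probability 1; weight (3/7)·1 = 3/7.
The weights sum to 4/7.
So P(the car behind door 3 | the host opened door 1) = (3/7) / (4/7) = 3/4.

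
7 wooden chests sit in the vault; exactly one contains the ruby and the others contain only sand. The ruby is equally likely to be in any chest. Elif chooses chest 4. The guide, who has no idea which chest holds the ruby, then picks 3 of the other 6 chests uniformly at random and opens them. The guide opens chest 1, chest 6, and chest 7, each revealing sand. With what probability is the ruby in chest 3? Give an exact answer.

Apply Bayes' rule, conditioning on where the ruby actually is.
If it is in any of chests 1, 6, and 7 (prior 1/7 each): that chest was opened and seen not to hold the prize — ruled out; weight (1/7)·0 = 0 each.
If it is in any of chests 2, 3, 4, and 5 (prior 1/7 each): the guide picks exactly this set with probability 1/20 regardless, and none is the prize; weight (1/7)·(1/20) = 1/140 each.
The weights sum to 1/35.
So P(the ruby in chest 3 | the guide opened chest 1, chest 6, and chest 7) = (1/140) / (1/35) = 1/4.

1/4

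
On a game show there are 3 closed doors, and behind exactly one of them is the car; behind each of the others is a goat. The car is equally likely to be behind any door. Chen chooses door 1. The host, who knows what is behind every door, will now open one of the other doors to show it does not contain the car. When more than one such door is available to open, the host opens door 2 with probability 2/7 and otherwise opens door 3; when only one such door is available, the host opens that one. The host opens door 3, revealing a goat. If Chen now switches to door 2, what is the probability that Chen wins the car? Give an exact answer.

7/12

Consider each possible location of the car in turn.
If it is behind door 1 (prior 1/3): door 2 is available but not opened, probability 5/7; weight (1/3)·(5/7) = 5/21.
If it is behind door 2 (prior 1/3): only door 3 is available, probability 1; weight (1/3)·1 = 1/3.
If it is behind door 3 (prior 1/3): the host opened door 3, so this case is ruled out; weight (1/3)·0 = 0.
The weights sum to 4/7.
So P(the car behind door 2 | the host opened door 3) = (1/3) / (4/7) = 7/12.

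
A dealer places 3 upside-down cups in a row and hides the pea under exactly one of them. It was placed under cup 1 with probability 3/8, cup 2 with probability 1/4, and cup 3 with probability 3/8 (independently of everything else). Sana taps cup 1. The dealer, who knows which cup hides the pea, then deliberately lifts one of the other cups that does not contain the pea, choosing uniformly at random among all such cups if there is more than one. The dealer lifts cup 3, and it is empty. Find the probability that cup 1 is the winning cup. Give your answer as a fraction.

Apply Bayes' rule, conditioning on where the pea actually is.
If it is under cup 1 (prior 3/8): the dealer has 2 equally likely choices, so probability 1/2; weight (3/8)·(1/2) = 3/16.
If it is under cup 2 (prior 1/4): the dealer has no choice, probability 1; weight (1/4)·1 = 1/4.
If it is under cup 3 (prior 3/8): the dealer opened cup 3, so this case is ruled out; weight (3/8)·0 = 0.
The weights sum to 7/16.
So P(the pea under cup 1 | the dealer opened cup 3) = (3/16) / (7/16) = 3/7.

3/7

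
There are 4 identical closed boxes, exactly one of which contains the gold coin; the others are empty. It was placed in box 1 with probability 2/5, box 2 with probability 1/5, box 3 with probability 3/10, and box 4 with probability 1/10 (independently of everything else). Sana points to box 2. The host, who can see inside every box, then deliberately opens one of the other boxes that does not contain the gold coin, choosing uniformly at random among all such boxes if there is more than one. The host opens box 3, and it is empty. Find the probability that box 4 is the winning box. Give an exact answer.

3/19

Consider each possible location of the gold coin in turn.
If it is in box 1 (prior 2/5): the host has 2 equally likely choices, so probability 1/2; weight (2/5)·(1/2) = 1/5.
If it is in box 2 (prior 1/5): the host has 3 equally likely choices, so probability 1/3; weight (1/5)·(1/3) = 1/15.
If it is in box 3 (prior 3/10): the host opened box 3, so this case is ruled out; weight (3/10)·0 = 0.
If it is in box 4 (prior 1/10): the host has 2 equally likely choices, so probability 1/2; weight (1/10)·(1/2) = 1/20.
The weights sum to 19/60.
So P(the gold coin in box 4 | the host opened box 3) = (1/20) / (19/60) = 3/19.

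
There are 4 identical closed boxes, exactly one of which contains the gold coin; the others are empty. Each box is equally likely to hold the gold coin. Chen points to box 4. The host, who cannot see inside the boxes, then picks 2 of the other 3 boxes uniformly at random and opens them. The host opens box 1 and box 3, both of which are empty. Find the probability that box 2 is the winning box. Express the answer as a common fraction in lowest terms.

1/2

Condition on the true location of the gold coin.
If it is in either of boxes 1 and 3 (prior 1/4 each): that box was opened and seen not to hold the prize — ruled out; weight (1/4)·0 = 0 each.
If it is in either of boxes 2 and 4 (prior 1/4 each): the host picks exactly this set with probability 1/3 regardless, and none is the prize; weight (1/4)·(1/3) = 1/12 each.
The weights sum to 1/6.
So P(the gold coin in box 2 | the host opened box 1 and box 3) = (1/12) / (1/6) = 1/2.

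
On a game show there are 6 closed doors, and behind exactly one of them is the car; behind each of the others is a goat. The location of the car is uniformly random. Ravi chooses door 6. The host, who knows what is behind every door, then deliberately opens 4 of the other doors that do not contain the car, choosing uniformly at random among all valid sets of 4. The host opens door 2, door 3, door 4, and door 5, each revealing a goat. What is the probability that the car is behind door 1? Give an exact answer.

Apply Bayes' rule, conditioning on where the car actually is.
If it is behind door 1 (prior 1/6): the host has no choice, probability 1; weight (1/6)·1 = 1/6.
If it is behind any of doors 2, 3, 4, and 5 (prior 1/6 each): that door was opened and seen not to hold the prize — ruled out; weight (1/6)·0 = 0 each.
If it is behind door 6 (prior 1/6): the host has 5 equally likely choices, so probability 1/5; weight (1/6)·(1/5) = 1/30.
The weights sum to 1/5.
So P(the car behind door 1 | the host opened door 2, door 3, door 4, and door 5) = (1/6) / (1/5) = 5/6.

5/6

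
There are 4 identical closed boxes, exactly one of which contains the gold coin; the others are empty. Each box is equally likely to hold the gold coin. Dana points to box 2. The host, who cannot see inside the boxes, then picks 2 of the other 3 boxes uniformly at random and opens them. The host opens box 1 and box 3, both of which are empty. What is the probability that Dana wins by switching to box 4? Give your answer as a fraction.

1/2

Because the host chose which boxes to open without knowing where the gold coin is, the choice is independent of the prize location. Learning that none of the 2 opened boxes holds the gold coin simply rules out those 2 locations and leaves the remaining 2 boxes still equally likely by symmetry.
So P(the gold coin in box 4) = 1/2.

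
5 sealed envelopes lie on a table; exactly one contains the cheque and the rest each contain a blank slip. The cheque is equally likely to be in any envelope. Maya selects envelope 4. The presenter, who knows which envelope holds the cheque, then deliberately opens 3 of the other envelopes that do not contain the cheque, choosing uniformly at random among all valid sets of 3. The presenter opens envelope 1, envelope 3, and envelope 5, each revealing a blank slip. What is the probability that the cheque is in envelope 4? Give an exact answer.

1/5

Condition on the true location of the cheque.
If it is in any of envelopes 1, 3, and 5 (prior 1/5 each): that envelope was opened and seen not to hold the prize — ruled out; weight (1/5)·0 = 0 each.
If it is in envelope 2 (prior 1/5): the presenter has no choice, probability 1; weight (1/5)·1 = 1/5.
If it is in envelope 4 (prior 1/5): the presenter has 4 equally likely choices, so probability 1/4; weight (1/5)·(1/4) = 1/20.
The weights sum to 1/4.
So P(the cheque in envelope 4 | the presenter opened envelope 1, envelope 3, and envelope 5) = (1/20) / (1/4) = 1/5.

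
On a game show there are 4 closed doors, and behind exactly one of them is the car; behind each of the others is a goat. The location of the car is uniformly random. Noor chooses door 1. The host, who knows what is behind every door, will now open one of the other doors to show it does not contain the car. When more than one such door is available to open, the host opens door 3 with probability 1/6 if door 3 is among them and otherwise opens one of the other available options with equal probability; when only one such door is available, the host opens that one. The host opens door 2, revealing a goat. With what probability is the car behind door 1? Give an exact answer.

Consider each possible location of the car in turn.
If it is behind door 1 (prior 1/4): door 3 is available but not opened; door 2 gets probability (1 − 1/6)/2 = 5/12; weight (1/4)·(5/12) = 5/48.
If it is behind door 2 (prior 1/4): the host opened door 2, so this case is ruled out; weight (1/4)·0 = 0.
If it is behind door 3 (prior 1/4): door 3 holds the prize so is unavailable; the host chooses uniformly among the 2 others, probability 1/2; weight (1/4)·(1/2) = 1/8.
If it is behind door 4 (prior 1/4): door 3 is available but not opened, probability 5/6; weight (1/4)·(5/6) = 5/24.
The weights sum to 7/16.
So P(the car behind door 1 | the host opened door 2) = (5/48) / (7/16) = 5/21.

5/21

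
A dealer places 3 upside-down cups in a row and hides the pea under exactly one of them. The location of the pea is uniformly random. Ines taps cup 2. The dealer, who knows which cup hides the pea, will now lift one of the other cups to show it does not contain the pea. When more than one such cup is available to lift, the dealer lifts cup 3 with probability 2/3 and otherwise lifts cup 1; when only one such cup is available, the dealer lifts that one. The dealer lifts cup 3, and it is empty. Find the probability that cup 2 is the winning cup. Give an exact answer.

Condition on the true location of the pea.
If it is under cup 1 (prior 1/3): only cup 3 is available, probability 1; weight (1/3)·1 = 1/3.
If it is under cup 2 (prior 1/3): cup 3 is available, opened with probability 2/3; weight (1/3)·(2/3) = 2/9.
If it is under cup 3 (prior 1/3): the dealer opened cup 3, so this case is ruled out; weight (1/3)·0 = 0.
The weights sum to 5/9.
So P(the pea under cup 2 | the dealer opened cup 3) = (2/9) / (5/9) = 2/5.

2/5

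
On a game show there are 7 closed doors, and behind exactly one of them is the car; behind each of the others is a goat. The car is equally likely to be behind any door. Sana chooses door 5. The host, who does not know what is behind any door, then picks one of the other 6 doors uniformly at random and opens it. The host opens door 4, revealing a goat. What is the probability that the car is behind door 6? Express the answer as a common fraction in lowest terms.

1/6

Condition on the true location of the car.
If it is behind any of doors 1, 2, 3, 5, 6, and 7 (prior 1/7 each): the host picks door 4 with probability 1/6 regardless, and it is not the prize; weight (1/7)·(1/6) = 1/42 each.
If it is behind door 4 (prior 1/7): the host opened door 4, so this case is ruled out; weight (1/7)·0 = 0.
The weights sum to 1/7.
So P(the car behind door 6 | the host opened door 4) = (1/42) / (1/7) = 1/6.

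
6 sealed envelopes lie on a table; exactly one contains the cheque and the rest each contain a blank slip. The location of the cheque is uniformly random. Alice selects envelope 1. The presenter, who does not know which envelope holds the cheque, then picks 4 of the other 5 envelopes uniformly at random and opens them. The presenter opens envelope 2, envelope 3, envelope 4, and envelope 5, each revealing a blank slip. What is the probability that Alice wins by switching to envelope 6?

Consider each possible location of the cheque in turn.
If it is in either of envelopes 1 and 6 (prior 1/6 each): the presenter picks exactly this set with probability 1/5 regardless, and none is the prize; weight (1/6)·(1/5) = 1/30 each.
If it is in any of envelopes 2, 3, 4, and 5 (prior 1/6 each): that envelope was opened and seen not to hold the prize — ruled out; weight (1/6)·0 = 0 each.
The weights sum to 1/15.
So P(the cheque in envelope 6 | the presenter opened envelope 2, envelope 3, envelope 4, and envelope 5) = (1/30) / (1/15) = 1/2.

1/2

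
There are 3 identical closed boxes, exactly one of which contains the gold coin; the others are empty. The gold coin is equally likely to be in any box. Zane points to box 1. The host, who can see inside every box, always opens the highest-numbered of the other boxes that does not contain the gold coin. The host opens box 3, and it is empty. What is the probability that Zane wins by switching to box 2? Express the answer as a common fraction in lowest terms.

Consider each possible location of the gold coin in turn.
If it is in either of boxes 1 and 2 (prior 1/3 each): box 3 is the highest-numbered option available, probability 1; weight (1/3)·1 = 1/3 each.
If it is in box 3 (prior 1/3): the host opened box 3, so this case is ruled out; weight (1/3)·0 = 0.
The weights sum to 2/3.
So P(the gold coin in box 2 | the host opened box 3) = (1/3) / (2/3) = 1/2.

1/2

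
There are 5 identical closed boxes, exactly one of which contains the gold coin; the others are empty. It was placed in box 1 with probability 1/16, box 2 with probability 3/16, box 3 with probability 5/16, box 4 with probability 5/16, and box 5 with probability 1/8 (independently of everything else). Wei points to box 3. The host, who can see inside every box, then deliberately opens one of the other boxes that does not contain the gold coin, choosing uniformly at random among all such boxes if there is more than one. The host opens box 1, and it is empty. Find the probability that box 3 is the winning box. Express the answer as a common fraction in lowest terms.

Apply Bayes' rule, conditioning on where the gold coin actually is.
If it is in box 1 (prior 1/16): the host opened box 1, so this case is ruled out; weight (1/16)·0 = 0.
If it is in box 2 (prior 3/16): the host has 3 equally likely choices, so probability 1/3; weight (3/16)·(1/3) = 1/16.
If it is in box 3 (prior 5/16): the host has 4 equally likely choices, so probability 1/4; weight (5/16)·(1/4) = 5/64.
If it is in box 4 (prior 5/16): the host has 3 equally likely choices, so probability 1/3; weight (5/16)·(1/3) = 5/48.
If it is in box 5 (prior 1/8): the host has 3 equally likely choices, so probability 1/3; weight (1/8)·(1/3) = 1/24.
The weights sum to 55/192.
So P(the gold coin in box 3 | the host opened box 1) = (5/64) / (55/192) = 3/11.

3/11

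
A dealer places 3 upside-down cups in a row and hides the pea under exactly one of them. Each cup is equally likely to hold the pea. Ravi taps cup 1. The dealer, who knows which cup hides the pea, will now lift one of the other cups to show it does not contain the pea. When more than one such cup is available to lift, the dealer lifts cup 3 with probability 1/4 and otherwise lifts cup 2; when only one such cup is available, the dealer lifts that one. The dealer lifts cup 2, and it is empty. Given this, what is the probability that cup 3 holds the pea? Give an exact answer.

4/7

Apply Bayes' rule, conditioning on where the pea actually is.
If it is under cup 1 (prior 1/3): cup 3 is available but not opened, probability 3/4; weight (1/3)·(3/4) = 1/4.
If it is under cup 2 (prior 1/3): the dealer opened cup 2, so this case is ruled out; weight (1/3)·0 = 0.
If it is under cup 3 (prior 1/3): only cup 2 is available, probability 1; weight (1/3)·1 = 1/3.
The weights sum to 7/12.
So P(the pea under cup 3 | the dealer opened cup 2) = (1/3) / (7/12) = 4/7.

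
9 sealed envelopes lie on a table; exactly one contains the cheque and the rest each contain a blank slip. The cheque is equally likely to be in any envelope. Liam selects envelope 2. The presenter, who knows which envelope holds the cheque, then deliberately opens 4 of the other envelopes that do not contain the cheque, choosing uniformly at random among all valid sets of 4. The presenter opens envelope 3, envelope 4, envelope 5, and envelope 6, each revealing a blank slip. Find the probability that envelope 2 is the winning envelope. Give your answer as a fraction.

1/9

Consider each possible location of the cheque in turn.
If it is in any of envelopes 1, 7, 8, and 9 (prior 1/9 each): the presenter has 35 equally likely choices, so probability 1/35; weight (1/9)·(1/35) = 1/315 each.
If it is in envelope 2 (prior 1/9): the presenter has 70 equally likely choices, so probability 1/70; weight (1/9)·(1/70) = 1/630.
If it is in any of envelopes 3, 4, 5, and 6 (prior 1/9 each): that envelope was opened and seen not to hold the prize — ruled out; weight (1/9)·0 = 0 each.
The weights sum to 1/70.
So P(the cheque in envelope 2 | the presenter opened envelope 3, envelope 4, envelope 5, and envelope 6) = (1/630) / (1/70) = 1/9.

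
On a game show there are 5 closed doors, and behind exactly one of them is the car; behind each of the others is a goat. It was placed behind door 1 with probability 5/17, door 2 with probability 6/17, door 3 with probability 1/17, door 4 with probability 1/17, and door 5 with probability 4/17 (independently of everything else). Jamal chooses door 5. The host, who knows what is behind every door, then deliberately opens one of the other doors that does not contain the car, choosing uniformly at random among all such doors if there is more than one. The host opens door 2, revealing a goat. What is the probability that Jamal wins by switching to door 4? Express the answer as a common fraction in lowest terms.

Consider each possible location of the car in turn.
If it is behind door 1 (prior 5/17): the host has 3 equally likely choices, so probability 1/3; weight (5/17)·(1/3) = 5/51.
If it is behind door 2 (prior 6/17): the host opened door 2, so this case is ruled out; weight (6/17)·0 = 0.
If it is behind either of doors 3 and 4 (prior 1/17 each): the host has 3 equally likely choices, so probability 1/3; weight (1/17)·(1/3) = 1/51 each.
If it is behind door 5 (prior 4/17): the host has 4 equally likely choices, so probability 1/4; weight (4/17)·(1/4) = 1/17.
The weights sum to 10/51.
So P(the car behind door 4 | the host opened door 2) = (1/51) / (10/51) = 1/10.

1/10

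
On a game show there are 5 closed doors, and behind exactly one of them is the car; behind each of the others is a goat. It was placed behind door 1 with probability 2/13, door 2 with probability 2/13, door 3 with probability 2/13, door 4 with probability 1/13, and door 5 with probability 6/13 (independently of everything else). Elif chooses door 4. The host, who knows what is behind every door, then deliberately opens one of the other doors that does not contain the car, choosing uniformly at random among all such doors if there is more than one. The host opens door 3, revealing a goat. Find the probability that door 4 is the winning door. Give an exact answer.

3/43

Consider each possible location of the car in turn.
If it is behind either of doors 1 and 2 (prior 2/13 each): the host has 3 equally likely choices, so probability 1/3; weight (2/13)·(1/3) = 2/39 each.
If it is behind door 3 (prior 2/13): the host opened door 3, so this case is ruled out; weight (2/13)·0 = 0.
If it is behind door 4 (prior 1/13): the host has 4 equally likely choices, so probability 1/4; weight (1/13)·(1/4) = 1/52.
If it is behind door 5 (prior 6/13): the host has 3 equally likely choices, so probability 1/3; weight (6/13)·(1/3) = 2/13.
The weights sum to 43/156.
So P(the car behind door 4 | the host opened door 3) = (1/52) / (43/156) = 3/43.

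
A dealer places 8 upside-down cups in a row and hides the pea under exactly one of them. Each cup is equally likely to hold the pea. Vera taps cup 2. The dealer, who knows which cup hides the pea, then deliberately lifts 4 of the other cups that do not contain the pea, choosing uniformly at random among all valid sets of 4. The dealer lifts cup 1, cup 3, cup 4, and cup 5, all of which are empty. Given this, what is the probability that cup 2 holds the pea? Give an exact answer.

Condition on the true location of the pea.
If it is under any of cups 1, 3, 4, and 5 (prior 1/8 each): that cup was opened and seen not to hold the prize — ruled out; weight (1/8)·0 = 0 each.
If it is under cup 2 (prior 1/8): the dealer has 35 equally likely choices, so probability 1/35; weight (1/8)·(1/35) = 1/280.
If it is under any of cups 6, 7, and 8 (prior 1/8 each): the dealer has 15 equally likely choices, so probability 1/15; weight (1/8)·(1/15) = 1/120 each.
The weights sum to 1/35.
So P(the pea under cup 2 | the dealer opened cup 1, cup 3, cup 4, and cup 5) = (1/280) / (1/35) = 1/8.

1/8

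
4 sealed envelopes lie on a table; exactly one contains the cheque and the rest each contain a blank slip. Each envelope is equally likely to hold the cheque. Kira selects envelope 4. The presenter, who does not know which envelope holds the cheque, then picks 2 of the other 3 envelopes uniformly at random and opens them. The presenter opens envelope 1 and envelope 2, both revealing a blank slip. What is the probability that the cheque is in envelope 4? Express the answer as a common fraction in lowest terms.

1/2

Apply Bayes' rule, conditioning on where the cheque actually is.
If it is in either of envelopes 1 and 2 (prior 1/4 each): that envelope was opened and seen not to hold the prize — ruled out; weight (1/4)·0 = 0 each.
If it is in either of envelopes 3 and 4 (prior 1/4 each): the presenter picks exactly this set with probability 1/3 regardless, and none is the prize; weight (1/4)·(1/3) = 1/12 each.
The weights sum to 1/6.
So P(the cheque in envelope 4 | the presenter opened envelope 1 and envelope 2) = (1/12) / (1/6) = 1/2.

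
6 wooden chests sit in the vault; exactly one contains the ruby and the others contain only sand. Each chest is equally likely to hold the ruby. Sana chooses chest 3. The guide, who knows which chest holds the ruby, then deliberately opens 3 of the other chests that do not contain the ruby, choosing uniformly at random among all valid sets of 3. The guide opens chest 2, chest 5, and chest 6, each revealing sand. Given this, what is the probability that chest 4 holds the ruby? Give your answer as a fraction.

5/12

Consider each possible location of the ruby in turn.
If it is in either of chests 1 and 4 (prior 1/6 each): the guide has 4 equally likely choices, so probability 1/4; weight (1/6)·(1/4) = 1/24 each.
If it is in any of chests 2, 5, and 6 (prior 1/6 each): that chest was opened and seen not to hold the prize — ruled out; weight (1/6)·0 = 0 each.
If it is in chest 3 (prior 1/6): the guide has 10 equally likely choices, so probability 1/10; weight (1/6)·(1/10) = 1/60.
The weights sum to 1/10.
So P(the ruby in chest 4 | the guide opened chest 2, chest 5, and chest 6) = (1/24) / (1/10) = 5/12.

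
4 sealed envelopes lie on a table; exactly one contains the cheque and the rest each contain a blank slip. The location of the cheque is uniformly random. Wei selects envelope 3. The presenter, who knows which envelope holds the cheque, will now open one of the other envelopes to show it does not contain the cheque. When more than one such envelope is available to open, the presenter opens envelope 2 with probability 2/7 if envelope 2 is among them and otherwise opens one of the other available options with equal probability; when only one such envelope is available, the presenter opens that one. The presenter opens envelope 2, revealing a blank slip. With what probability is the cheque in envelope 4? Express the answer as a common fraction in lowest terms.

1/3

Apply Bayes' rule, conditioning on where the cheque actually is.
If it is in any of envelopes 1, 3, and 4 (prior 1/4 each): envelope 2 is available, opened with probability 2/7; weight (1/4)·(2/7) = 1/14 each.
If it is in envelope 2 (prior 1/4): the presenter opened envelope 2, so this case is ruled out; weight (1/4)·0 = 0.
The weights sum to 3/14.
So P(the cheque in envelope 4 | the presenter opened envelope 2) = (1/14) / (3/14) = 1/3.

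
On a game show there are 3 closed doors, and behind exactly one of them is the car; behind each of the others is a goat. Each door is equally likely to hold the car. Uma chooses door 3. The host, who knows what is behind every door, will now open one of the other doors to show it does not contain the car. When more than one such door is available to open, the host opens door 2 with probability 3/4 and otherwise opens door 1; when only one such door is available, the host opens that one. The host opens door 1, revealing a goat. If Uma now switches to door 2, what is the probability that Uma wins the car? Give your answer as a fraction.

Condition on the true location of the car.
If it is behind door 1 (prior 1/3): the host opened door 1, so this case is ruled out; weight (1/3)·0 = 0.
If it is behind door 2 (prior 1/3): only door 1 is available, probability 1; weight (1/3)·1 = 1/3.
If it is behind door 3 (prior 1/3): door 2 is available but not opened, probability 1/4; weight (1/3)·(1/4) = 1/12.
The weights sum to 5/12.
So P(the car behind door 2 | the host opened door 1) = (1/3) / (5/12) = 4/5.

4/5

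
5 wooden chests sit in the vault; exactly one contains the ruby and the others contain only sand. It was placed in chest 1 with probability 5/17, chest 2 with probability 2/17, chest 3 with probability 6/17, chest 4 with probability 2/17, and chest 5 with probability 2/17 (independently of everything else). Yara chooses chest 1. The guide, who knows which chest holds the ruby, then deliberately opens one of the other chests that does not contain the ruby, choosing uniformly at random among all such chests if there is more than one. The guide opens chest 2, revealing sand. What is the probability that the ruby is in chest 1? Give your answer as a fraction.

Consider each possible location of the ruby in turn.
If it is in chest 1 (prior 5/17): the guide has 4 equally likely choices, so probability 1/4; weight (5/17)·(1/4) = 5/68.
If it is in chest 2 (prior 2/17): the guide opened chest 2, so this case is ruled out; weight (2/17)·0 = 0.
If it is in chest 3 (prior 6/17): the guide has 3 equally likely choices, so probability 1/3; weight (6/17)·(1/3) = 2/17.
If it is in either of chests 4 and 5 (prior 2/17 each): the guide has 3 equally likely choices, so probability 1/3; weight (2/17)·(1/3) = 2/51 each.
The weights sum to 55/204.
So P(the ruby in chest 1 | the guide opened chest 2) = (5/68) / (55/204) = 3/11.

3/11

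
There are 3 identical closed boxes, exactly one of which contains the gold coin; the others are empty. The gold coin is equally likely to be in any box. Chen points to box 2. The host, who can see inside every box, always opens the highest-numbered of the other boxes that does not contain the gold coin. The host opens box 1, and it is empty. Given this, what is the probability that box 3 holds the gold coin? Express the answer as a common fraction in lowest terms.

1

Condition on the true location of the gold coin.
If it is in box 1 (prior 1/3): the host opened box 1, so this case is ruled out; weight (1/3)·0 = 0.
If it is in box 2 (prior 1/3): the host would have opened box 3 instead, probability 0; weight (1/3)·0 = 0.
If it is in box 3 (prior 1/3): box 1 is the highest-numbered option available, probability 1; weight (1/3)·1 = 1/3.
The weights sum to 1/3.
So P(the gold coin in box 3 | the host opened box 1) = (1/3) / (1/3) = 1.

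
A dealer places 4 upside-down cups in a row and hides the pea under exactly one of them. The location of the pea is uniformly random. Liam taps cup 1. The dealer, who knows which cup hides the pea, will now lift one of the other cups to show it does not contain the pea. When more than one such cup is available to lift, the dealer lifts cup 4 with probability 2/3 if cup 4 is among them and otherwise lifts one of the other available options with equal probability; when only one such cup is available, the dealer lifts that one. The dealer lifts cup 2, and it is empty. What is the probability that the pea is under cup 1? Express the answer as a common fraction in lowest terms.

Consider each possible location of the pea in turn.
If it is under cup 1 (prior 1/4): cup 4 is available but not opened; cup 2 gets probability (1 − 2/3)/2 = 1/6; weight (1/4)·(1/6) = 1/24.
If it is under cup 2 (prior 1/4): the dealer opened cup 2, so this case is ruled out; weight (1/4)·0 = 0.
If it is under cup 3 (prior 1/4): cup 4 is available but not opened, probability 1/3; weight (1/4)·(1/3) = 1/12.
If it is under cup 4 (prior 1/4): cup 4 holds the prize so is unavailable; the dealer chooses uniformly among the 2 others, probability 1/2; weight (1/4)·(1/2) = 1/8.
The weights sum to 1/4.
So P(the pea under cup 1 | the dealer opened cup 2) = (1/24) / (1/4) = 1/6.

1/6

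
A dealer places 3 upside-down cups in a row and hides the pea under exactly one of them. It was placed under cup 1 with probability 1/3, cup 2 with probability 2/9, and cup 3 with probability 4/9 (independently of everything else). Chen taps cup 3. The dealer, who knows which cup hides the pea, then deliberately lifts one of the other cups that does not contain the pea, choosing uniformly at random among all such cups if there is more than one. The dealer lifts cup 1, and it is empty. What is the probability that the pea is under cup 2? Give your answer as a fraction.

Condition on the true location of the pea.
If it is under cup 1 (prior 1/3): the dealer opened cup 1, so this case is ruled out; weight (1/3)·0 = 0.
If it is under cup 2 (prior 2/9): the dealer has no choice, probability 1; weight (2/9)·1 = 2/9.
If it is under cup 3 (prior 4/9): the dealer has 2 equally likely choices, so probability 1/2; weight (4/9)·(1/2) = 2/9.
The weights sum to 4/9.
So P(the pea under cup 2 | the dealer opened cup 1) = (2/9) / (4/9) = 1/2.

1/2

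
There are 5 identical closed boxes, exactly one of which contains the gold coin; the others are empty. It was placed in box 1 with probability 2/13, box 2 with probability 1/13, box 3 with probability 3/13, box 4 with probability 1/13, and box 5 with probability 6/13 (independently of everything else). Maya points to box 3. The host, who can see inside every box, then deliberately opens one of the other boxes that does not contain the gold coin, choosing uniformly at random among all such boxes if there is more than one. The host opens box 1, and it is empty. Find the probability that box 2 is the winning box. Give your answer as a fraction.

4/41

Consider each possible location of the gold coin in turn.
If it is in box 1 (prior 2/13): the host opened box 1, so this case is ruled out; weight (2/13)·0 = 0.
If it is in either of boxes 2 and 4 (prior 1/13 each): the host has 3 equally likely choices, so probability 1/3; weight (1/13)·(1/3) = 1/39 each.
If it is in box 3 (prior 3/13): the host has 4 equally likely choices, so probability 1/4; weight (3/13)·(1/4) = 3/52.
If it is in box 5 (prior 6/13): the host has 3 equally likely choices, so probability 1/3; weight (6/13)·(1/3) = 2/13.
The weights sum to 41/156.
So P(the gold coin in box 2 | the host opened box 1) = (1/39) / (41/156) = 4/41.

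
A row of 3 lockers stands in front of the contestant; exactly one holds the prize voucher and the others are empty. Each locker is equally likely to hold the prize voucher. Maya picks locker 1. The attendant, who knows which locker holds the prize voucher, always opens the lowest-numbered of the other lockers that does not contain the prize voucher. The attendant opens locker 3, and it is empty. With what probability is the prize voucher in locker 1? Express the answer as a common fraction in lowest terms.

0

Apply Bayes' rule, conditioning on where the prize voucher actually is.
If it is in locker 1 (prior 1/3): the attendant would have opened locker 2 instead, probability 0; weight (1/3)·0 = 0.
If it is in locker 2 (prior 1/3): locker 3 is the lowest-numbered option available, probability 1; weight (1/3)·1 = 1/3.
If it is in locker 3 (prior 1/3): the attendant opened locker 3, so this case is ruled out; weight (1/3)·0 = 0.
The weights sum to 1/3.
So P(the prize voucher in locker 1 | the attendant opened locker 3) = 0 / (1/3) = 0.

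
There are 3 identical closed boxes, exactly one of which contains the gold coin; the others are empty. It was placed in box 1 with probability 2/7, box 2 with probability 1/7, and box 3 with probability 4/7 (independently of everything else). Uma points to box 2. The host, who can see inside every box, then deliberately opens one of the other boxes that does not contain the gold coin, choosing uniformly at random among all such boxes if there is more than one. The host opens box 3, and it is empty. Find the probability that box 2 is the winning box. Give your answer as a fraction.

Condition on the true location of the gold coin.
If it is in box 1 (prior 2/7): the host has no choice, probability 1; weight (2/7)·1 = 2/7.
If it is in box 2 (prior 1/7): the host has 2 equally likely choices, so probability 1/2; weight (1/7)·(1/2) = 1/14.
If it is in box 3 (prior 4/7): the host opened box 3, so this case is ruled out; weight (4/7)·0 = 0.
The weights sum to 5/14.
So P(the gold coin in box 2 | the host opened box 3) = (1/14) / (5/14) = 1/5.

1/5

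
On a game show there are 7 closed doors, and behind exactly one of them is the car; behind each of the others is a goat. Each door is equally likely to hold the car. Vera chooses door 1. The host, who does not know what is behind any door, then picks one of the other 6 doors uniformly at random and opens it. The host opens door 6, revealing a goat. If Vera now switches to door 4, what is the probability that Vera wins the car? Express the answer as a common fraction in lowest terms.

1/6

Apply Bayes' rule, conditioning on where the car actually is.
If it is behind any of doors 1, 2, 3, 4, 5, and 7 (prior 1/7 each): the host picks door 6 with probability 1/6 regardless, and it is not the prize; weight (1/7)·(1/6) = 1/42 each.
If it is behind door 6 (prior 1/7): the host opened door 6, so this case is ruled out; weight (1/7)·0 = 0.
The weights sum to 1/7.
So P(the car behind door 4 | the host opened door 6) = (1/42) / (1/7) = 1/6.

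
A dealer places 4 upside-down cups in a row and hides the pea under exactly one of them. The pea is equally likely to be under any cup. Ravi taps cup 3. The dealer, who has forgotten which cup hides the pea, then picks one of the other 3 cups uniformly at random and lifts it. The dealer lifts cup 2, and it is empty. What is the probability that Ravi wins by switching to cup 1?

Consider each possible location of the pea in turn.
If it is under any of cups 1, 3, and 4 (prior 1/4 each): the dealer picks cup 2 with probability 1/3 regardless, and it is not the prize; weight (1/4)·(1/3) = 1/12 each.
If it is under cup 2 (prior 1/4): the dealer opened cup 2, so this case is ruled out; weight (1/4)·0 = 0.
The weights sum to 1/4.
So P(the pea under cup 1 | the dealer opened cup 2) = (1/12) / (1/4) = 1/3.

1/3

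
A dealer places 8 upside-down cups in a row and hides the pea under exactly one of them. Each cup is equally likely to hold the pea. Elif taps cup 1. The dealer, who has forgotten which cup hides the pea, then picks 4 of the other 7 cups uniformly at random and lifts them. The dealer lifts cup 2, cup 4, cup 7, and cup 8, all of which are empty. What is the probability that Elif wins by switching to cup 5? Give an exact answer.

Apply Bayes' rule, conditioning on where the pea actually is.
If it is under any of cups 1, 3, 5, and 6 (prior 1/8 each): the dealer picks exactly this set with probability 1/35 regardless, and none is the prize; weight (1/8)·(1/35) = 1/280 each.
If it is under any of cups 2, 4, 7, and 8 (prior 1/8 each): that cup was opened and seen not to hold the prize — ruled out; weight (1/8)·0 = 0 each.
The weights sum to 1/70.
So P(the pea under cup 5 | the dealer opened cup 2, cup 4, cup 7, and cup 8) = (1/280) / (1/70) = 1/4.

1/4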